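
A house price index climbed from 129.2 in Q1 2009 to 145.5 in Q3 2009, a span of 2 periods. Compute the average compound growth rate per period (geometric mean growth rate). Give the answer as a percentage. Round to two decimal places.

Growth factor = (145.5/129.2)^(1/2) = (1.126161)^(1/2) = 1.061207
Growth rate = 1.061207 − 1 = 0.061207 = 6.1207%

6.12%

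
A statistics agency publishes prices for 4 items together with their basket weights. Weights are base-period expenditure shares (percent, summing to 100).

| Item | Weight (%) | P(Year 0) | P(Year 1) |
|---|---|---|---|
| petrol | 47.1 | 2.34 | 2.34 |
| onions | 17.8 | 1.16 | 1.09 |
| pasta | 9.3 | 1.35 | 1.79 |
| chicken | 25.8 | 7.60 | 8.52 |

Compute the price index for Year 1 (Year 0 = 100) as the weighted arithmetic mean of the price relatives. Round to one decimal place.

petrol: 47.1 × (2.34/2.34) = 47.1 × 1.000000 = 47.1000
onions: 17.8 × (1.09/1.16) = 17.8 × 0.939655 = 16.7259
pasta: 9.3 × (1.79/1.35) = 9.3 × 1.325926 = 12.3311
chicken: 25.8 × (8.52/7.60) = 25.8 × 1.121053 = 28.9232
Index = Σ wᵢ·(p₁ᵢ/p₀ᵢ) = 47.1000 + 16.7259 + 12.3311 + 28.9232 = 105.0801

105.1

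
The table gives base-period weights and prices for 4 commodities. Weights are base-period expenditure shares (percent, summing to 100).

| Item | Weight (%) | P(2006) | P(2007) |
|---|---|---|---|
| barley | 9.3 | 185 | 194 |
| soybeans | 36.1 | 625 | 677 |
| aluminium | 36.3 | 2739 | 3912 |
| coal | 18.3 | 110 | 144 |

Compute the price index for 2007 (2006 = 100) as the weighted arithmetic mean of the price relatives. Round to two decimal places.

124.66

barley: 9.3 × (194/185) = 9.3 × 1.048649 = 9.7524
soybeans: 36.1 × (677/625) = 36.1 × 1.083200 = 39.1035
aluminium: 36.3 × (3912/2739) = 36.3 × 1.428258 = 51.8458
coal: 18.3 × (144/110) = 18.3 × 1.309091 = 23.9564
Index = Σ wᵢ·(p₁ᵢ/p₀ᵢ) = 9.7524 + 39.1035 + 51.8458 + 23.9564 = 124.6581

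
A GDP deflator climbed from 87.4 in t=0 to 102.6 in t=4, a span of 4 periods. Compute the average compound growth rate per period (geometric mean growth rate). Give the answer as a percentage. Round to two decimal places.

4.09%

Growth factor = (102.6/87.4)^(1/4) = (1.173913)^(1/4) = 1.040900
Growth rate = 1.040900 − 1 = 0.040900 = 4.0900%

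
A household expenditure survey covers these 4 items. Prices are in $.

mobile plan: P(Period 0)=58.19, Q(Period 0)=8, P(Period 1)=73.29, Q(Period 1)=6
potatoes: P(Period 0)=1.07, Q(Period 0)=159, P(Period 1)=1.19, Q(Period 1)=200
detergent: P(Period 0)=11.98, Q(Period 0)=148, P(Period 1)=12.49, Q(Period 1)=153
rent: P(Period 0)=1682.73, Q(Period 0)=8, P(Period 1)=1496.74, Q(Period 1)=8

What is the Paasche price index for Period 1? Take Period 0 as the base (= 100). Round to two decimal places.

Paasche price index uses current-period quantities as weights.
ΣP(Period 1)·Q(Period 1) = 73.29×6 + 1.19×200 + 12.49×153 + 1496.74×8 = 439.74 + 238 + 1910.97 + 11973.92 = 14562.63
ΣP(Period 0)·Q(Period 1) = 58.19×6 + 1.07×200 + 11.98×153 + 1682.73×8 = 349.14 + 214 + 1832.94 + 13461.84 = 15857.92
Index = 14562.63 / 15857.92 × 100 = 91.8319

91.83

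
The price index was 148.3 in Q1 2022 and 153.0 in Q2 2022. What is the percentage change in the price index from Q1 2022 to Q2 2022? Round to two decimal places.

Change = (153.0 − 148.3) / 148.3 × 100
       = 4.7 / 148.3 × 100 = 3.1693%

3.17%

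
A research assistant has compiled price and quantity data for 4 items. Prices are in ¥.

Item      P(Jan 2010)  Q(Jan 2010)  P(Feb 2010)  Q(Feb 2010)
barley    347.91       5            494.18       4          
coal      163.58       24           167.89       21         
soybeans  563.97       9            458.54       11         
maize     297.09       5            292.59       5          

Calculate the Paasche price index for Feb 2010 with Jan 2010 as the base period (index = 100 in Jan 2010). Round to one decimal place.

96.0

Paasche price index uses current-period quantities as weights.
ΣP(Feb 2010)·Q(Feb 2010) = 494.18×4 + 167.89×21 + 458.54×11 + 292.59×5 = 1976.72 + 3525.69 + 5043.94 + 1462.95 = 12009.3
ΣP(Jan 2010)·Q(Feb 2010) = 347.91×4 + 163.58×21 + 563.97×11 + 297.09×5 = 1391.64 + 3435.18 + 6203.67 + 1485.45 = 12515.94
Index = 12009.3 / 12515.94 × 100 = 95.9520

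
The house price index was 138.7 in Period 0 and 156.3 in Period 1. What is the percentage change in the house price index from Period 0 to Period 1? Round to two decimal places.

12.69%

Change = (156.3 − 138.7) / 138.7 × 100
       = 17.6 / 138.7 × 100 = 12.6893%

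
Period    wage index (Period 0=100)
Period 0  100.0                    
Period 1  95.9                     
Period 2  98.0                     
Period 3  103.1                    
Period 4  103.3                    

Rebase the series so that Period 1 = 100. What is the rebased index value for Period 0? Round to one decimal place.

Rebased(Period 0) = 100.0 / 95.9 × 100 = 104.2753

104.3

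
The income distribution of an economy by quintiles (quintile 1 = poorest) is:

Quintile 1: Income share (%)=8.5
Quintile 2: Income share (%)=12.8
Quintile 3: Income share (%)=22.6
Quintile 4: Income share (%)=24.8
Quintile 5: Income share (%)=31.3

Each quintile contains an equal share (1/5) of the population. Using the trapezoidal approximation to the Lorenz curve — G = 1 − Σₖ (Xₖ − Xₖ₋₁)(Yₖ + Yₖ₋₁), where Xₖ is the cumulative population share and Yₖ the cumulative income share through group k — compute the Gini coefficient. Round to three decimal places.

Cumulative income shares Yₖ: 0.0850, 0.2130, 0.4390, 0.6870, 1.0000
Σ (Xₖ−Xₖ₋₁)(Yₖ+Yₖ₋₁) = (1/5)(0.0850+0.0000) + (1/5)(0.2130+0.0850) + (1/5)(0.4390+0.2130) + (1/5)(0.6870+0.4390) + (1/5)(1.0000+0.6870)
  = 0.0170 + 0.0596 + 0.1304 + 0.2252 + 0.3374 = 0.7696
G = 1 − 0.7696 = 0.2304

0.230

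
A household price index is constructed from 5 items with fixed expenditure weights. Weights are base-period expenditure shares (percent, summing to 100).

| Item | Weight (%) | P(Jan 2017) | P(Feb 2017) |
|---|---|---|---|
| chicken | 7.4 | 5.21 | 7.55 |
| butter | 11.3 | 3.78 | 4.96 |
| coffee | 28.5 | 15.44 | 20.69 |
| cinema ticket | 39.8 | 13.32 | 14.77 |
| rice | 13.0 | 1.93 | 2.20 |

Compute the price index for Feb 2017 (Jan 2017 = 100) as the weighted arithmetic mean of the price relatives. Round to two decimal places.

122.69

chicken: 7.4 × (7.55/5.21) = 7.4 × 1.449136 = 10.7236
butter: 11.3 × (4.96/3.78) = 11.3 × 1.312169 = 14.8275
coffee: 28.5 × (20.69/15.44) = 28.5 × 1.340026 = 38.1907
cinema ticket: 39.8 × (14.77/13.32) = 39.8 × 1.108859 = 44.1326
rice: 13.0 × (2.20/1.93) = 13.0 × 1.139896 = 14.8187
Index = Σ wᵢ·(p₁ᵢ/p₀ᵢ) = 10.7236 + 14.8275 + 38.1907 + 44.1326 + 14.8187 = 122.6931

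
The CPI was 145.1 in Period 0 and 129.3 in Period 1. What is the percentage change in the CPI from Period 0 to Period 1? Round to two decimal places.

Change = (129.3 − 145.1) / 145.1 × 100
       = -15.8 / 145.1 × 100 = -10.8890%

-10.89%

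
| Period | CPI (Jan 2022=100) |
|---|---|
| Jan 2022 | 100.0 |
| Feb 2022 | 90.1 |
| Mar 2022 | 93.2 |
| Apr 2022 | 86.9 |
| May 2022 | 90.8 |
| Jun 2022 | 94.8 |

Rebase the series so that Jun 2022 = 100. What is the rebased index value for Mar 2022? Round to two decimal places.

Rebased(Mar 2022) = 93.2 / 94.8 × 100 = 98.3122

98.31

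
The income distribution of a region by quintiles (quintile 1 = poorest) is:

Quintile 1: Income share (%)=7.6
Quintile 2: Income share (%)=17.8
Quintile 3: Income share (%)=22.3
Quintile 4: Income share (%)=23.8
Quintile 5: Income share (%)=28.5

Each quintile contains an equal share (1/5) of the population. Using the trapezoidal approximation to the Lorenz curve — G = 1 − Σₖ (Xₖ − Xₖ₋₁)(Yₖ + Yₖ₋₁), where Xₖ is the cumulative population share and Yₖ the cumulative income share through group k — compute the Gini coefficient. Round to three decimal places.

Cumulative income shares Yₖ: 0.0760, 0.2540, 0.4770, 0.7150, 1.0000
Σ (Xₖ−Xₖ₋₁)(Yₖ+Yₖ₋₁) = (1/5)(0.0760+0.0000) + (1/5)(0.2540+0.0760) + (1/5)(0.4770+0.2540) + (1/5)(0.7150+0.4770) + (1/5)(1.0000+0.7150)
  = 0.0152 + 0.0660 + 0.1462 + 0.2384 + 0.3430 = 0.8088
G = 1 − 0.8088 = 0.1912

0.191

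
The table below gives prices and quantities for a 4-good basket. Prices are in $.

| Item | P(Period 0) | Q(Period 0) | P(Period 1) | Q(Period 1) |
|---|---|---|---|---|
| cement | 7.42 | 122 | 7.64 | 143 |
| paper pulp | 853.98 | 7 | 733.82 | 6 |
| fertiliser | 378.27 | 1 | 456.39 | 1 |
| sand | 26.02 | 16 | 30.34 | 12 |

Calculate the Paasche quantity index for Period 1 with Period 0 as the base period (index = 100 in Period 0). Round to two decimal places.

90.09

Paasche quantity index uses current-period prices as weights.
ΣP(Period 1)·Q(Period 1) = 7.64×143 + 733.82×6 + 456.39×1 + 30.34×12 = 1092.52 + 4402.92 + 456.39 + 364.08 = 6315.91
ΣP(Period 1)·Q(Period 0) = 7.64×122 + 733.82×7 + 456.39×1 + 30.34×16 = 932.08 + 5136.74 + 456.39 + 485.44 = 7010.65
Index = 6315.91 / 7010.65 × 100 = 90.0902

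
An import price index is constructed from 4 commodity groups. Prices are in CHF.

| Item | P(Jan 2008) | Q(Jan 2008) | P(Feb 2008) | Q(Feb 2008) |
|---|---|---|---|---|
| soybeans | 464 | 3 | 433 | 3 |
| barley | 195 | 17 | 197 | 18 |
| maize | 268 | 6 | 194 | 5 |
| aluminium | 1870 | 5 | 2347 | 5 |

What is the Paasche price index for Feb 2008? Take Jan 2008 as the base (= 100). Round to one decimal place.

112.6

Paasche price index uses current-period quantities as weights.
ΣP(Feb 2008)·Q(Feb 2008) = 433×3 + 197×18 + 194×5 + 2347×5 = 1299 + 3546 + 970 + 11735 = 17550
ΣP(Jan 2008)·Q(Feb 2008) = 464×3 + 195×18 + 268×5 + 1870×5 = 1392 + 3510 + 1340 + 9350 = 15592
Index = 17550 / 15592 × 100 = 112.5577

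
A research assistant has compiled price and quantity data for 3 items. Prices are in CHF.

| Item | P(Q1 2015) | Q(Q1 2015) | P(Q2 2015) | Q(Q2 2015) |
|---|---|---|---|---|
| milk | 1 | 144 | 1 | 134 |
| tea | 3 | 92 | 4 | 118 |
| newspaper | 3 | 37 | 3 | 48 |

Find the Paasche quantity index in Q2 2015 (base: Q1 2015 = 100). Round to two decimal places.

Paasche quantity index uses current-period prices as weights.
ΣP(Q2 2015)·Q(Q2 2015) = 1×134 + 4×118 + 3×48 = 134 + 472 + 144 = 750
ΣP(Q2 2015)·Q(Q1 2015) = 1×144 + 4×92 + 3×37 = 144 + 368 + 111 = 623
Index = 750 / 623 × 100 = 120.3852

120.39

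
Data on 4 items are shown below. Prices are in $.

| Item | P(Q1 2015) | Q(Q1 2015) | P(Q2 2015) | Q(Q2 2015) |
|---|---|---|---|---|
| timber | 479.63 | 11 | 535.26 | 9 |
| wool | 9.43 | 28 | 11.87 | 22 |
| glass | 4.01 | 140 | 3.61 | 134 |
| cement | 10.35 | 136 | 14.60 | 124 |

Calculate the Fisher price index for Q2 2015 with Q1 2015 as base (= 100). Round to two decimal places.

116.10

Laspeyres component (base-period weights):
ΣP(Q2 2015)Q(Q1 2015) = 535.26×11 + 11.87×28 + 3.61×140 + 14.60×136 = 5887.86 + 332.36 + 505.4 + 1985.6 = 8711.22
ΣP(Q1 2015)Q(Q1 2015) = 479.63×11 + 9.43×28 + 4.01×140 + 10.35×136 = 5275.93 + 264.04 + 561.4 + 1407.6 = 7508.97
L = 8711.22 / 7508.97 × 100 = 116.0109
Paasche component (current-period weights):
ΣP(Q2 2015)Q(Q2 2015) = 535.26×9 + 11.87×22 + 3.61×134 + 14.60×124 = 4817.34 + 261.14 + 483.74 + 1810.4 = 7372.62
ΣP(Q1 2015)Q(Q2 2015) = 479.63×9 + 9.43×22 + 4.01×134 + 10.35×124 = 4316.67 + 207.46 + 537.34 + 1283.4 = 6344.87
P = 7372.62 / 6344.87 × 100 = 116.1981
Fisher = √(L × P) = √(116.0109 × 116.1981) = 116.1045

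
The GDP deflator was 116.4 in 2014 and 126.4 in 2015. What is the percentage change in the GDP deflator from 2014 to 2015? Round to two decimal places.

8.59%

Change = (126.4 − 116.4) / 116.4 × 100
       = 10.0 / 116.4 × 100 = 8.5911%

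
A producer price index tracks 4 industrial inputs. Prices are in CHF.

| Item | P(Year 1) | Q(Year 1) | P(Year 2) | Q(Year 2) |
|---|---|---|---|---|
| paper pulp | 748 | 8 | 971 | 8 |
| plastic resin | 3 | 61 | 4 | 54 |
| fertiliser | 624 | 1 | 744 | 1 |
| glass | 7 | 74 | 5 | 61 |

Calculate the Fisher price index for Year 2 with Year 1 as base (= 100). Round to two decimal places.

125.18

Laspeyres component (base-period weights):
ΣP(Year 2)Q(Year 1) = 971×8 + 4×61 + 744×1 + 5×74 = 7768 + 244 + 744 + 370 = 9126
ΣP(Year 1)Q(Year 1) = 748×8 + 3×61 + 624×1 + 7×74 = 5984 + 183 + 624 + 518 = 7309
L = 9126 / 7309 × 100 = 124.8598
Paasche component (current-period weights):
ΣP(Year 2)Q(Year 2) = 971×8 + 4×54 + 744×1 + 5×61 = 7768 + 216 + 744 + 305 = 9033
ΣP(Year 1)Q(Year 2) = 748×8 + 3×54 + 624×1 + 7×61 = 5984 + 162 + 624 + 427 = 7197
P = 9033 / 7197 × 100 = 125.5106
Fisher = √(L × P) = √(124.8598 × 125.5106) = 125.1848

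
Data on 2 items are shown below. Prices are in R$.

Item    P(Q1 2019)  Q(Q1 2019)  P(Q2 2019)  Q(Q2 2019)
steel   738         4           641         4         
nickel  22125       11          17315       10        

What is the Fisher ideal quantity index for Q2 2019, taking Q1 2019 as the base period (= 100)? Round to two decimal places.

91.02

Laspeyres component (base-period weights):
ΣP(Q1 2019)Q(Q2 2019) = 738×4 + 22125×10 = 2952 + 221250 = 224202
ΣP(Q1 2019)Q(Q1 2019) = 738×4 + 22125×11 = 2952 + 243375 = 246327
L = 224202 / 246327 × 100 = 91.0180
Paasche component (current-period weights):
ΣP(Q2 2019)Q(Q2 2019) = 641×4 + 17315×10 = 2564 + 173150 = 175714
ΣP(Q2 2019)Q(Q1 2019) = 641×4 + 17315×11 = 2564 + 190465 = 193029
P = 175714 / 193029 × 100 = 91.0298
Fisher = √(L × P) = √(91.0180 × 91.0298) = 91.0239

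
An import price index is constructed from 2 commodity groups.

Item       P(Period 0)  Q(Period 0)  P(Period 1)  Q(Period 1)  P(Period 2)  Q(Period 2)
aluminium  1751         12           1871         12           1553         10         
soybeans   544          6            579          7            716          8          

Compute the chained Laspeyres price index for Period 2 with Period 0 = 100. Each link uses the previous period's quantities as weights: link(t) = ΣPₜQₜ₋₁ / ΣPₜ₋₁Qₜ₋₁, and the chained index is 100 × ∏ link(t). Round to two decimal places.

Link Period 0→Period 1:
ΣP(Period 1)Q(Period 0) = 1871×12 + 579×6 = 22452 + 3474 = 25926
ΣP(Period 0)Q(Period 0) = 1751×12 + 544×6 = 21012 + 3264 = 24276
link = 25926/24276 = 1.067968
Link Period 1→Period 2:
ΣP(Period 2)Q(Period 1) = 1553×12 + 716×7 = 18636 + 5012 = 23648
ΣP(Period 1)Q(Period 1) = 1871×12 + 579×7 = 22452 + 4053 = 26505
link = 23648/26505 = 0.892209
Chained index = 100 × 1.067968 × 0.892209 = 95.2851

95.29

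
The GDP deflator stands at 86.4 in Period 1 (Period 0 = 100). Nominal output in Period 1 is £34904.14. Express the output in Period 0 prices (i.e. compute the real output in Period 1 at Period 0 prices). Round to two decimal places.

Real = Nominal ÷ (Index/100) = 34904.14 ÷ (86.4/100)
     = 34904.14 ÷ 0.864 = 40398.3102

40398.31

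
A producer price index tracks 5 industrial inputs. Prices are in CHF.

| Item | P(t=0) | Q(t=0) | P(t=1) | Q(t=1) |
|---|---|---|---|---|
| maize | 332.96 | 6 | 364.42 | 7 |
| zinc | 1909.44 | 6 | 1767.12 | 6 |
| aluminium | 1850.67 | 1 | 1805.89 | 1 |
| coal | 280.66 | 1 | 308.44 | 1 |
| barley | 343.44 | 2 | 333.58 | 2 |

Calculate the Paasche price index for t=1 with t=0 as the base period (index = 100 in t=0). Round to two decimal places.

Paasche price index uses current-period quantities as weights.
ΣP(t=1)·Q(t=1) = 364.42×7 + 1767.12×6 + 1805.89×1 + 308.44×1 + 333.58×2 = 2550.94 + 10602.72 + 1805.89 + 308.44 + 667.16 = 15935.15
ΣP(t=0)·Q(t=1) = 332.96×7 + 1909.44×6 + 1850.67×1 + 280.66×1 + 343.44×2 = 2330.72 + 11456.64 + 1850.67 + 280.66 + 686.88 = 16605.57
Index = 15935.15 / 16605.57 × 100 = 95.9627

95.96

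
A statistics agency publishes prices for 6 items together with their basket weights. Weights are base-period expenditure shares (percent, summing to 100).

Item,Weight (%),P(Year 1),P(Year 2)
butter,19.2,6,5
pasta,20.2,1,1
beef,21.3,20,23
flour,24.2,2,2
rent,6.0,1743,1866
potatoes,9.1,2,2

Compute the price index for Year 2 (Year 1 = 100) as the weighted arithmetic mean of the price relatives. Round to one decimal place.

butter: 19.2 × (5/6) = 19.2 × 0.833333 = 16.0000
pasta: 20.2 × (1/1) = 20.2 × 1.000000 = 20.2000
beef: 21.3 × (23/20) = 21.3 × 1.150000 = 24.4950
flour: 24.2 × (2/2) = 24.2 × 1.000000 = 24.2000
rent: 6.0 × (1866/1743) = 6.0 × 1.070568 = 6.4234
potatoes: 9.1 × (2/2) = 9.1 × 1.000000 = 9.1000
Index = Σ wᵢ·(p₁ᵢ/p₀ᵢ) = 16.0000 + 20.2000 + 24.4950 + 24.2000 + 6.4234 + 9.1000 = 100.4184

100.4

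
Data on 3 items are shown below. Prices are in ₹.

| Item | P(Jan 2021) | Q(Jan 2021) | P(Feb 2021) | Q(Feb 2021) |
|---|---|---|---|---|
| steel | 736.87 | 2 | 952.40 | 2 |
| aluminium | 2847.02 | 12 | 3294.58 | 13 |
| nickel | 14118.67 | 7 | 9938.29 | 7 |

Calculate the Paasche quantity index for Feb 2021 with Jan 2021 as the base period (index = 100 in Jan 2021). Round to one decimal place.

103.0

Paasche quantity index uses current-period prices as weights.
ΣP(Feb 2021)·Q(Feb 2021) = 952.40×2 + 3294.58×13 + 9938.29×7 = 1904.8 + 42829.54 + 69568.03 = 114302.37
ΣP(Feb 2021)·Q(Jan 2021) = 952.40×2 + 3294.58×12 + 9938.29×7 = 1904.8 + 39534.96 + 69568.03 = 111007.79
Index = 114302.37 / 111007.79 × 100 = 102.9679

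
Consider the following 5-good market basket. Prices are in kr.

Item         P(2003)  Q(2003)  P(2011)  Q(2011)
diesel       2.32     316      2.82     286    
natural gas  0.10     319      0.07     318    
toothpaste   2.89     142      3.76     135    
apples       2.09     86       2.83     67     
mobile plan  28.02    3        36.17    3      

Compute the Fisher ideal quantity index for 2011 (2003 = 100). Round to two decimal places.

Laspeyres component (base-period weights):
ΣP(2003)Q(2011) = 2.32×286 + 0.10×318 + 2.89×135 + 2.09×67 + 28.02×3 = 663.52 + 31.8 + 390.15 + 140.03 + 84.06 = 1309.56
ΣP(2003)Q(2003) = 2.32×316 + 0.10×319 + 2.89×142 + 2.09×86 + 28.02×3 = 733.12 + 31.9 + 410.38 + 179.74 + 84.06 = 1439.2
L = 1309.56 / 1439.2 × 100 = 90.9922
Paasche component (current-period weights):
ΣP(2011)Q(2011) = 2.82×286 + 0.07×318 + 3.76×135 + 2.83×67 + 36.17×3 = 806.52 + 22.26 + 507.6 + 189.61 + 108.51 = 1634.5
ΣP(2011)Q(2003) = 2.82×316 + 0.07×319 + 3.76×142 + 2.83×86 + 36.17×3 = 891.12 + 22.33 + 533.92 + 243.38 + 108.51 = 1799.26
P = 1634.5 / 1799.26 × 100 = 90.8429
Fisher = √(L × P) = √(90.9922 × 90.8429) = 90.9175

90.92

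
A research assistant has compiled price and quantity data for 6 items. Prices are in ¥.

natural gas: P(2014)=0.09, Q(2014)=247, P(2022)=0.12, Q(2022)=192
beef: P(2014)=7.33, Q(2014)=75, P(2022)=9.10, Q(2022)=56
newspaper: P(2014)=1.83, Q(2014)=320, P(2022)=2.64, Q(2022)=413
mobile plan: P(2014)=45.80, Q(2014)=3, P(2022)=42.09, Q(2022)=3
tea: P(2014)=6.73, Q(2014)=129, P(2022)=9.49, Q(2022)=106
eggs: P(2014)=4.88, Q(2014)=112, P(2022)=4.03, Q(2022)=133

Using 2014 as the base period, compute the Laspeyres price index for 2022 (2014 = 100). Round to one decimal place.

124.0

Laspeyres price index uses base-period quantities as weights.
ΣP(2022)·Q(2014) = 0.12×247 + 9.10×75 + 2.64×320 + 42.09×3 + 9.49×129 + 4.03×112 = 29.64 + 682.5 + 844.8 + 126.27 + 1224.21 + 451.36 = 3358.78
ΣP(2014)·Q(2014) = 0.09×247 + 7.33×75 + 1.83×320 + 45.80×3 + 6.73×129 + 4.88×112 = 22.23 + 549.75 + 585.6 + 137.4 + 868.17 + 546.56 = 2709.71
Index = 3358.78 / 2709.71 × 100 = 123.9535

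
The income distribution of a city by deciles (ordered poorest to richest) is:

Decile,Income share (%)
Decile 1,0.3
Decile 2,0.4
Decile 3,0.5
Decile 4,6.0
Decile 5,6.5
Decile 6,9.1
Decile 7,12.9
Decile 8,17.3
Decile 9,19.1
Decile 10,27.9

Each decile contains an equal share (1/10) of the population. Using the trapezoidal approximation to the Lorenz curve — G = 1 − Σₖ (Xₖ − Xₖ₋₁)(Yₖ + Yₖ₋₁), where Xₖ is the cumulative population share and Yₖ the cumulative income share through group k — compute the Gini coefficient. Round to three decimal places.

Cumulative income shares Yₖ: 0.0030, 0.0070, 0.0120, 0.0720, 0.1370, 0.2280, 0.3570, 0.5300, 0.7210, 1.0000
Σ (Xₖ−Xₖ₋₁)(Yₖ+Yₖ₋₁) = (1/10)(0.0030+0.0000) + (1/10)(0.0070+0.0030) + (1/10)(0.0120+0.0070) + (1/10)(0.0720+0.0120) + (1/10)(0.1370+0.0720) + (1/10)(0.2280+0.1370) + (1/10)(0.3570+0.2280) + (1/10)(0.5300+0.3570) + (1/10)(0.7210+0.5300) + (1/10)(1.0000+0.7210)
  = 0.0003 + 0.0010 + 0.0019 + 0.0084 + 0.0209 + 0.0365 + 0.0585 + 0.0887 + 0.1251 + 0.1721 = 0.5134
G = 1 − 0.5134 = 0.4866

0.487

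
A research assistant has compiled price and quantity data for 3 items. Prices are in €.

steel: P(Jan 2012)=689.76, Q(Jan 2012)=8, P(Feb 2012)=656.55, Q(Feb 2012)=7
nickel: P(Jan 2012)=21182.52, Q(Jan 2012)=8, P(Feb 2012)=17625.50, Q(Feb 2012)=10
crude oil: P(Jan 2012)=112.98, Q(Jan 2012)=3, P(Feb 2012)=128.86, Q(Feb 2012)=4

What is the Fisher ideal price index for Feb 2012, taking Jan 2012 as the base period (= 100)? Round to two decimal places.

Laspeyres component (base-period weights):
ΣP(Feb 2012)Q(Jan 2012) = 656.55×8 + 17625.50×8 + 128.86×3 = 5252.4 + 141004 + 386.58 = 146642.98
ΣP(Jan 2012)Q(Jan 2012) = 689.76×8 + 21182.52×8 + 112.98×3 = 5518.08 + 169460.16 + 338.94 = 175317.18
L = 146642.98 / 175317.18 × 100 = 83.6444
Paasche component (current-period weights):
ΣP(Feb 2012)Q(Feb 2012) = 656.55×7 + 17625.50×10 + 128.86×4 = 4595.85 + 176255 + 515.44 = 181366.29
ΣP(Jan 2012)Q(Feb 2012) = 689.76×7 + 21182.52×10 + 112.98×4 = 4828.32 + 211825.2 + 451.92 = 217105.44
P = 181366.29 / 217105.44 × 100 = 83.5383
Fisher = √(L × P) = √(83.6444 × 83.5383) = 83.5913

83.59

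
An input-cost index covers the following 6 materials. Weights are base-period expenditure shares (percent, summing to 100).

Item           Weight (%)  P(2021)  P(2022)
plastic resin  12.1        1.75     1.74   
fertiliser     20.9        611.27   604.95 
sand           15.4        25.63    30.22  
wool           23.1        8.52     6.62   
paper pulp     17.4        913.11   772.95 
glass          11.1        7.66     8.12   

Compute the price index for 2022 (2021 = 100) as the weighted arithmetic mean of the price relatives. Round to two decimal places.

plastic resin: 12.1 × (1.74/1.75) = 12.1 × 0.994286 = 12.0309
fertiliser: 20.9 × (604.95/611.27) = 20.9 × 0.989661 = 20.6839
sand: 15.4 × (30.22/25.63) = 15.4 × 1.179087 = 18.1579
wool: 23.1 × (6.62/8.52) = 23.1 × 0.776995 = 17.9486
paper pulp: 17.4 × (772.95/913.11) = 17.4 × 0.846503 = 14.7291
glass: 11.1 × (8.12/7.66) = 11.1 × 1.060052 = 11.7666
Index = Σ wᵢ·(p₁ᵢ/p₀ᵢ) = 12.0309 + 20.6839 + 18.1579 + 17.9486 + 14.7291 + 11.7666 = 95.3170

95.32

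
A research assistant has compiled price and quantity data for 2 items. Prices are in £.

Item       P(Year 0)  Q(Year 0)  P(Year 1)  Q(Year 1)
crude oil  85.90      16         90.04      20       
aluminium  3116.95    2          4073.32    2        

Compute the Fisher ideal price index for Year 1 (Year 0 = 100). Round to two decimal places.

125.55

Laspeyres component (base-period weights):
ΣP(Year 1)Q(Year 0) = 90.04×16 + 4073.32×2 = 1440.64 + 8146.64 = 9587.28
ΣP(Year 0)Q(Year 0) = 85.90×16 + 3116.95×2 = 1374.4 + 6233.9 = 7608.3
L = 9587.28 / 7608.3 × 100 = 126.0108
Paasche component (current-period weights):
ΣP(Year 1)Q(Year 1) = 90.04×20 + 4073.32×2 = 1800.8 + 8146.64 = 9947.44
ΣP(Year 0)Q(Year 1) = 85.90×20 + 3116.95×2 = 1718 + 6233.9 = 7951.9
P = 9947.44 / 7951.9 × 100 = 125.0951
Fisher = √(L × P) = √(126.0108 × 125.0951) = 125.5521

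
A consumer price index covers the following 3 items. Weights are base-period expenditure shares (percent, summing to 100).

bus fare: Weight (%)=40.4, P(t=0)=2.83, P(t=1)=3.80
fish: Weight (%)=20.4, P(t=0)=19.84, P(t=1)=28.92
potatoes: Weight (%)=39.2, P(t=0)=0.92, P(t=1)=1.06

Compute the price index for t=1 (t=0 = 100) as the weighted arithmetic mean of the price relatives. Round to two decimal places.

bus fare: 40.4 × (3.80/2.83) = 40.4 × 1.342756 = 54.2473
fish: 20.4 × (28.92/19.84) = 20.4 × 1.457661 = 29.7363
potatoes: 39.2 × (1.06/0.92) = 39.2 × 1.152174 = 45.1652
Index = Σ wᵢ·(p₁ᵢ/p₀ᵢ) = 54.2473 + 29.7363 + 45.1652 = 129.1489

129.15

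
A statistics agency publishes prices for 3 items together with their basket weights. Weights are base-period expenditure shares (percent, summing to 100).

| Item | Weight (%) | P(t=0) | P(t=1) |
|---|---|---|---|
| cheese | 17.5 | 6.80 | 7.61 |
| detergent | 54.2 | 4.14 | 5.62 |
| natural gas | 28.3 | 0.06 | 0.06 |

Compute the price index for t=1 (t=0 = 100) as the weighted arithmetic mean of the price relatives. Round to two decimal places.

cheese: 17.5 × (7.61/6.80) = 17.5 × 1.119118 = 19.5846
detergent: 54.2 × (5.62/4.14) = 54.2 × 1.357488 = 73.5758
natural gas: 28.3 × (0.06/0.06) = 28.3 × 1.000000 = 28.3000
Index = Σ wᵢ·(p₁ᵢ/p₀ᵢ) = 19.5846 + 73.5758 + 28.3000 = 121.4604

121.46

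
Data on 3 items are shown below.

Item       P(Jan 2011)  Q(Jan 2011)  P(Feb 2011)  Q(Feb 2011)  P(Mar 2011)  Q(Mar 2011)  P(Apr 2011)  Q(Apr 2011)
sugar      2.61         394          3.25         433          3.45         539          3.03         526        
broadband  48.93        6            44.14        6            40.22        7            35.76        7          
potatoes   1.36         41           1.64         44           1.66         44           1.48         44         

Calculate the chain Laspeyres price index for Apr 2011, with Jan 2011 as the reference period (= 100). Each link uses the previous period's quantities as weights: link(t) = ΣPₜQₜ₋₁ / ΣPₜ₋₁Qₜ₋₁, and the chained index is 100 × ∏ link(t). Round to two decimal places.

106.79

Link Jan 2011→Feb 2011:
ΣP(Feb 2011)Q(Jan 2011) = 3.25×394 + 44.14×6 + 1.64×41 = 1280.5 + 264.84 + 67.24 = 1612.58
ΣP(Jan 2011)Q(Jan 2011) = 2.61×394 + 48.93×6 + 1.36×41 = 1028.34 + 293.58 + 55.76 = 1377.68
link = 1612.58/1377.68 = 1.170504
Link Feb 2011→Mar 2011:
ΣP(Mar 2011)Q(Feb 2011) = 3.45×433 + 40.22×6 + 1.66×44 = 1493.85 + 241.32 + 73.04 = 1808.21
ΣP(Feb 2011)Q(Feb 2011) = 3.25×433 + 44.14×6 + 1.64×44 = 1407.25 + 264.84 + 72.16 = 1744.25
link = 1808.21/1744.25 = 1.036669
Link Mar 2011→Apr 2011:
ΣP(Apr 2011)Q(Mar 2011) = 3.03×539 + 35.76×7 + 1.48×44 = 1633.17 + 250.32 + 65.12 = 1948.61
ΣP(Mar 2011)Q(Mar 2011) = 3.45×539 + 40.22×7 + 1.66×44 = 1859.55 + 281.54 + 73.04 = 2214.13
link = 1948.61/2214.13 = 0.880079
Chained index = 100 × 1.170504 × 1.036669 × 0.880079 = 106.7911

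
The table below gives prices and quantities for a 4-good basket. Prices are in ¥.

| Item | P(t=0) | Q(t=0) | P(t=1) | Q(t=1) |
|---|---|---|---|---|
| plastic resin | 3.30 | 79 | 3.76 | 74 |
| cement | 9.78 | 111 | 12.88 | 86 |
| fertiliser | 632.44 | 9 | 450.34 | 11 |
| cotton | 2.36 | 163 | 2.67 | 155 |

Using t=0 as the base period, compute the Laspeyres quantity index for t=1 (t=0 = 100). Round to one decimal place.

113.3

Laspeyres quantity index uses base-period prices as weights.
ΣP(t=0)·Q(t=1) = 3.30×74 + 9.78×86 + 632.44×11 + 2.36×155 = 244.2 + 841.08 + 6956.84 + 365.8 = 8407.92
ΣP(t=0)·Q(t=0) = 3.30×79 + 9.78×111 + 632.44×9 + 2.36×163 = 260.7 + 1085.58 + 5691.96 + 384.68 = 7422.92
Index = 8407.92 / 7422.92 × 100 = 113.2697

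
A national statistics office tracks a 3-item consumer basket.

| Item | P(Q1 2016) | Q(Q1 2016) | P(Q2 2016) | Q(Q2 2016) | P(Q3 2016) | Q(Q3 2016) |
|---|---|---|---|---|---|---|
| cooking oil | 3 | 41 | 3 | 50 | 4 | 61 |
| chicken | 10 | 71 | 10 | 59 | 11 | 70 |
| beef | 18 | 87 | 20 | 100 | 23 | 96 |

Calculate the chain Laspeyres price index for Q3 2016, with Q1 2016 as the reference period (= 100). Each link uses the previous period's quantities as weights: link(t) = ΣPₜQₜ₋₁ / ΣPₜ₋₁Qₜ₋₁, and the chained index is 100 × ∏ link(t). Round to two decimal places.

123.26

Link Q1 2016→Q2 2016:
ΣP(Q2 2016)Q(Q1 2016) = 3×41 + 10×71 + 20×87 = 123 + 710 + 1740 = 2573
ΣP(Q1 2016)Q(Q1 2016) = 3×41 + 10×71 + 18×87 = 123 + 710 + 1566 = 2399
link = 2573/2399 = 1.072530
Link Q2 2016→Q3 2016:
ΣP(Q3 2016)Q(Q2 2016) = 4×50 + 11×59 + 23×100 = 200 + 649 + 2300 = 3149
ΣP(Q2 2016)Q(Q2 2016) = 3×50 + 10×59 + 20×100 = 150 + 590 + 2000 = 2740
link = 3149/2740 = 1.149270
Chained index = 100 × 1.072530 × 1.149270 = 123.2627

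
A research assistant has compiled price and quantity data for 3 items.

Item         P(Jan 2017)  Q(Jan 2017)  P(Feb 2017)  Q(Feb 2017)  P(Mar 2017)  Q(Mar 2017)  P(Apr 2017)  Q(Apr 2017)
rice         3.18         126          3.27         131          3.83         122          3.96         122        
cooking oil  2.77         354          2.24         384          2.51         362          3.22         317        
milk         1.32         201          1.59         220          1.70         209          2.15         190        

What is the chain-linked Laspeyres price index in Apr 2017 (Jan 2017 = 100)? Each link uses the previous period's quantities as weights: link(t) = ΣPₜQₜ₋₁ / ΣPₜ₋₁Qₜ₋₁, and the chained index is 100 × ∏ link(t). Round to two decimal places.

126.00

Link Jan 2017→Feb 2017:
ΣP(Feb 2017)Q(Jan 2017) = 3.27×126 + 2.24×354 + 1.59×201 = 412.02 + 792.96 + 319.59 = 1524.57
ΣP(Jan 2017)Q(Jan 2017) = 3.18×126 + 2.77×354 + 1.32×201 = 400.68 + 980.58 + 265.32 = 1646.58
link = 1524.57/1646.58 = 0.925901
Link Feb 2017→Mar 2017:
ΣP(Mar 2017)Q(Feb 2017) = 3.83×131 + 2.51×384 + 1.70×220 = 501.73 + 963.84 + 374 = 1839.57
ΣP(Feb 2017)Q(Feb 2017) = 3.27×131 + 2.24×384 + 1.59×220 = 428.37 + 860.16 + 349.8 = 1638.33
link = 1839.57/1638.33 = 1.122832
Link Mar 2017→Apr 2017:
ΣP(Apr 2017)Q(Mar 2017) = 3.96×122 + 3.22×362 + 2.15×209 = 483.12 + 1165.64 + 449.35 = 2098.11
ΣP(Mar 2017)Q(Mar 2017) = 3.83×122 + 2.51×362 + 1.70×209 = 467.26 + 908.62 + 355.3 = 1731.18
link = 2098.11/1731.18 = 1.211954
Chained index = 100 × 0.925901 × 1.122832 × 1.211954 = 125.9985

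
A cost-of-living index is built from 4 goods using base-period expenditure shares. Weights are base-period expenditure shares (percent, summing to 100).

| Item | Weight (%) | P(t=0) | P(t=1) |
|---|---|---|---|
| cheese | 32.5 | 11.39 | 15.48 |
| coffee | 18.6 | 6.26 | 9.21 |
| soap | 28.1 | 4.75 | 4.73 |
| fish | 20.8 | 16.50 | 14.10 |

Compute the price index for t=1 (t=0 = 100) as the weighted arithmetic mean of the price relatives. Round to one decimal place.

117.3

cheese: 32.5 × (15.48/11.39) = 32.5 × 1.359087 = 44.1703
coffee: 18.6 × (9.21/6.26) = 18.6 × 1.471246 = 27.3652
soap: 28.1 × (4.73/4.75) = 28.1 × 0.995789 = 27.9817
fish: 20.8 × (14.10/16.50) = 20.8 × 0.854545 = 17.7745
Index = Σ wᵢ·(p₁ᵢ/p₀ᵢ) = 44.1703 + 27.3652 + 27.9817 + 17.7745 = 117.2917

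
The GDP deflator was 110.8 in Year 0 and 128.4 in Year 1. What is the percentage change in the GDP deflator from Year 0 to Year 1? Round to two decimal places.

15.88%

Change = (128.4 − 110.8) / 110.8 × 100
       = 17.6 / 110.8 × 100 = 15.8845%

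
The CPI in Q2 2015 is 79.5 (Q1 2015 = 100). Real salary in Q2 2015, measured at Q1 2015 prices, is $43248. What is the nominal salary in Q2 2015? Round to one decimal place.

Nominal = Real × (Index/100) = 43248 × (79.5/100)
        = 43248 × 0.795 = 34382.1600

34382.2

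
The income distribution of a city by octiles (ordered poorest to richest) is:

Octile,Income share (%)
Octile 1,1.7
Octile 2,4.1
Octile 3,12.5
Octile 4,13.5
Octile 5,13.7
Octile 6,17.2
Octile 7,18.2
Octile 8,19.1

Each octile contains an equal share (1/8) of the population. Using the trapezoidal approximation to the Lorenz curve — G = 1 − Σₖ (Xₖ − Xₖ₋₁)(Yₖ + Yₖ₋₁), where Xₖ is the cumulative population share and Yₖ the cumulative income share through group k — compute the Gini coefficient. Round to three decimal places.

0.258

Cumulative income shares Yₖ: 0.0170, 0.0580, 0.1830, 0.3180, 0.4550, 0.6270, 0.8090, 1.0000
Σ (Xₖ−Xₖ₋₁)(Yₖ+Yₖ₋₁) = (1/8)(0.0170+0.0000) + (1/8)(0.0580+0.0170) + (1/8)(0.1830+0.0580) + (1/8)(0.3180+0.1830) + (1/8)(0.4550+0.3180) + (1/8)(0.6270+0.4550) + (1/8)(0.8090+0.6270) + (1/8)(1.0000+0.8090)
  = 0.0021 + 0.0094 + 0.0301 + 0.0626 + 0.0966 + 0.1352 + 0.1795 + 0.2261 = 0.7417
G = 1 − 0.7417 = 0.2583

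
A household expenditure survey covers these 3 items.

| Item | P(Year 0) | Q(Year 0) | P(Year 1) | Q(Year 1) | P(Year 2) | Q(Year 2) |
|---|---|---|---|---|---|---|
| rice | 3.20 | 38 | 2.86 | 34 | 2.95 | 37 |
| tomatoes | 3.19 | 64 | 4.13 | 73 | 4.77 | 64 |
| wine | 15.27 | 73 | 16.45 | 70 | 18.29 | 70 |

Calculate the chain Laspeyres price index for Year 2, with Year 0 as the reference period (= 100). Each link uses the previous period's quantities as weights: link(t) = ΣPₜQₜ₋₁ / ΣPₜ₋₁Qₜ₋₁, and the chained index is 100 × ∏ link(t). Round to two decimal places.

121.85

Link Year 0→Year 1:
ΣP(Year 1)Q(Year 0) = 2.86×38 + 4.13×64 + 16.45×73 = 108.68 + 264.32 + 1200.85 = 1573.85
ΣP(Year 0)Q(Year 0) = 3.20×38 + 3.19×64 + 15.27×73 = 121.6 + 204.16 + 1114.71 = 1440.47
link = 1573.85/1440.47 = 1.092595
Link Year 1→Year 2:
ΣP(Year 2)Q(Year 1) = 2.95×34 + 4.77×73 + 18.29×70 = 100.3 + 348.21 + 1280.3 = 1728.81
ΣP(Year 1)Q(Year 1) = 2.86×34 + 4.13×73 + 16.45×70 = 97.24 + 301.49 + 1151.5 = 1550.23
link = 1728.81/1550.23 = 1.115196
Chained index = 100 × 1.092595 × 1.115196 = 121.8457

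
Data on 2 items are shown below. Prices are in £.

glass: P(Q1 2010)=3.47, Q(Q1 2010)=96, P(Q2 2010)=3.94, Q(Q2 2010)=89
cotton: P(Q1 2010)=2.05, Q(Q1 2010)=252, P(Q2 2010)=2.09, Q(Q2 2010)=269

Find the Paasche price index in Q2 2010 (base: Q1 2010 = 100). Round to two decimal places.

106.11

Paasche price index uses current-period quantities as weights.
ΣP(Q2 2010)·Q(Q2 2010) = 3.94×89 + 2.09×269 = 350.66 + 562.21 = 912.87
ΣP(Q1 2010)·Q(Q2 2010) = 3.47×89 + 2.05×269 = 308.83 + 551.45 = 860.28
Index = 912.87 / 860.28 × 100 = 106.1131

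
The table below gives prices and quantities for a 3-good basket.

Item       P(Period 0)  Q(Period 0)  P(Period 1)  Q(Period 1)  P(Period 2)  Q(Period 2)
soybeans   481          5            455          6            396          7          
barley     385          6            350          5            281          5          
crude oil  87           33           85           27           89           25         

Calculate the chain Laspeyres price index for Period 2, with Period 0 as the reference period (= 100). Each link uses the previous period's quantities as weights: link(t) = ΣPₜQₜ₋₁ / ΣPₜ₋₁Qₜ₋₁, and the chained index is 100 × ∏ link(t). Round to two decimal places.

Link Period 0→Period 1:
ΣP(Period 1)Q(Period 0) = 455×5 + 350×6 + 85×33 = 2275 + 2100 + 2805 = 7180
ΣP(Period 0)Q(Period 0) = 481×5 + 385×6 + 87×33 = 2405 + 2310 + 2871 = 7586
link = 7180/7586 = 0.946480
Link Period 1→Period 2:
ΣP(Period 2)Q(Period 1) = 396×6 + 281×5 + 89×27 = 2376 + 1405 + 2403 = 6184
ΣP(Period 1)Q(Period 1) = 455×6 + 350×5 + 85×27 = 2730 + 1750 + 2295 = 6775
link = 6184/6775 = 0.912768
Chained index = 100 × 0.946480 × 0.912768 = 86.3917

86.39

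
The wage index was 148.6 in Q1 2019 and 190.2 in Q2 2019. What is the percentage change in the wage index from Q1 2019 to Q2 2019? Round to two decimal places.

27.99%

Change = (190.2 − 148.6) / 148.6 × 100
       = 41.6 / 148.6 × 100 = 27.9946%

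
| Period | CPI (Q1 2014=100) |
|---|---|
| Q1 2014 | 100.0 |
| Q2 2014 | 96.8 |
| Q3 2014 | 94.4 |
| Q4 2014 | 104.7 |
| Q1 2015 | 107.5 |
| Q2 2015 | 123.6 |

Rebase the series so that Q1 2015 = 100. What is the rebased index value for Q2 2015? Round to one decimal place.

115.0

Rebased(Q2 2015) = 123.6 / 107.5 × 100 = 114.9767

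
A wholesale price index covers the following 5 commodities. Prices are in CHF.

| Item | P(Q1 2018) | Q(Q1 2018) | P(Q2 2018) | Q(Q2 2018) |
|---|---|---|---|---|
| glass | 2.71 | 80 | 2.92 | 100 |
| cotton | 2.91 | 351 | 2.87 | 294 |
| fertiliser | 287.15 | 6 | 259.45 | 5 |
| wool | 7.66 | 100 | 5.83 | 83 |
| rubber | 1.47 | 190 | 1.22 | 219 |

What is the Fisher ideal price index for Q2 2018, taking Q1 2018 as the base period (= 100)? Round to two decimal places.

Laspeyres component (base-period weights):
ΣP(Q2 2018)Q(Q1 2018) = 2.92×80 + 2.87×351 + 259.45×6 + 5.83×100 + 1.22×190 = 233.6 + 1007.37 + 1556.7 + 583 + 231.8 = 3612.47
ΣP(Q1 2018)Q(Q1 2018) = 2.71×80 + 2.91×351 + 287.15×6 + 7.66×100 + 1.47×190 = 216.8 + 1021.41 + 1722.9 + 766 + 279.3 = 4006.41
L = 3612.47 / 4006.41 × 100 = 90.1673
Paasche component (current-period weights):
ΣP(Q2 2018)Q(Q2 2018) = 2.92×100 + 2.87×294 + 259.45×5 + 5.83×83 + 1.22×219 = 292 + 843.78 + 1297.25 + 483.89 + 267.18 = 3184.1
ΣP(Q1 2018)Q(Q2 2018) = 2.71×100 + 2.91×294 + 287.15×5 + 7.66×83 + 1.47×219 = 271 + 855.54 + 1435.75 + 635.78 + 321.93 = 3520
P = 3184.1 / 3520 × 100 = 90.4574
Fisher = √(L × P) = √(90.1673 × 90.4574) = 90.3122

90.31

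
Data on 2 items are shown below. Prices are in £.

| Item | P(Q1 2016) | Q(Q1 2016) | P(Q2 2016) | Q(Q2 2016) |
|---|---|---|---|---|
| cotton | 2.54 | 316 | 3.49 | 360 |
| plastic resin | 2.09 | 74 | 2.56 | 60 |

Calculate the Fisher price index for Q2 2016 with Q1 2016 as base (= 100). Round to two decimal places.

Laspeyres component (base-period weights):
ΣP(Q2 2016)Q(Q1 2016) = 3.49×316 + 2.56×74 = 1102.84 + 189.44 = 1292.28
ΣP(Q1 2016)Q(Q1 2016) = 2.54×316 + 2.09×74 = 802.64 + 154.66 = 957.3
L = 1292.28 / 957.3 × 100 = 134.9922
Paasche component (current-period weights):
ΣP(Q2 2016)Q(Q2 2016) = 3.49×360 + 2.56×60 = 1256.4 + 153.6 = 1410
ΣP(Q1 2016)Q(Q2 2016) = 2.54×360 + 2.09×60 = 914.4 + 125.4 = 1039.8
P = 1410 / 1039.8 × 100 = 135.6030
Fisher = √(L × P) = √(134.9922 × 135.6030) = 135.2972

135.30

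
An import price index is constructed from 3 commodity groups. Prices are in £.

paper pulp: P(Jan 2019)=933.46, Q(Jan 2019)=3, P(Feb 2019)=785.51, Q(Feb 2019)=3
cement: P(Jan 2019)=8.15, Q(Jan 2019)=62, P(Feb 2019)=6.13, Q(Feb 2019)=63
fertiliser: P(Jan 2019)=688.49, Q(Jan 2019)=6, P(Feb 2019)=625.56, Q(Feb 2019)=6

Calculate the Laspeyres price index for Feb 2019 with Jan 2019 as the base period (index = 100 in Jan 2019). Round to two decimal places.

Laspeyres price index uses base-period quantities as weights.
ΣP(Feb 2019)·Q(Jan 2019) = 785.51×3 + 6.13×62 + 625.56×6 = 2356.53 + 380.06 + 3753.36 = 6489.95
ΣP(Jan 2019)·Q(Jan 2019) = 933.46×3 + 8.15×62 + 688.49×6 = 2800.38 + 505.3 + 4130.94 = 7436.62
Index = 6489.95 / 7436.62 × 100 = 87.2702

87.27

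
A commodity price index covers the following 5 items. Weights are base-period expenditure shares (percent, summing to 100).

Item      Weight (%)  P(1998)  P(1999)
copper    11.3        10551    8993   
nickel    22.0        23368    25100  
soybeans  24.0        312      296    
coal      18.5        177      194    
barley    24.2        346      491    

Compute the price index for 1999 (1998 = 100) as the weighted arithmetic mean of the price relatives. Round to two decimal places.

110.65

copper: 11.3 × (8993/10551) = 11.3 × 0.852336 = 9.6314
nickel: 22.0 × (25100/23368) = 22.0 × 1.074118 = 23.6306
soybeans: 24.0 × (296/312) = 24.0 × 0.948718 = 22.7692
coal: 18.5 × (194/177) = 18.5 × 1.096045 = 20.2768
barley: 24.2 × (491/346) = 24.2 × 1.419075 = 34.3416
Index = Σ wᵢ·(p₁ᵢ/p₀ᵢ) = 9.6314 + 23.6306 + 22.7692 + 20.2768 + 34.3416 = 110.6497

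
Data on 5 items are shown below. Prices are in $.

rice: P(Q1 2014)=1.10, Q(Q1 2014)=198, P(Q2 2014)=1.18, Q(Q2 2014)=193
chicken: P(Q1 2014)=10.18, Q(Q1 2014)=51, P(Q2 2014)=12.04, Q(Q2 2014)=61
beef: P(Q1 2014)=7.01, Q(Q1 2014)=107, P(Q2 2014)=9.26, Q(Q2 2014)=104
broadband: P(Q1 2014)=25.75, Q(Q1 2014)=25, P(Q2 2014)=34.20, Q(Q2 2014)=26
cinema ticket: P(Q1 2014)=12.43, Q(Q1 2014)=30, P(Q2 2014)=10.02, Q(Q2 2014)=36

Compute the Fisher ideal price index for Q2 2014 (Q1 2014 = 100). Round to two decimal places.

Laspeyres component (base-period weights):
ΣP(Q2 2014)Q(Q1 2014) = 1.18×198 + 12.04×51 + 9.26×107 + 34.20×25 + 10.02×30 = 233.64 + 614.04 + 990.82 + 855 + 300.6 = 2994.1
ΣP(Q1 2014)Q(Q1 2014) = 1.10×198 + 10.18×51 + 7.01×107 + 25.75×25 + 12.43×30 = 217.8 + 519.18 + 750.07 + 643.75 + 372.9 = 2503.7
L = 2994.1 / 2503.7 × 100 = 119.5870
Paasche component (current-period weights):
ΣP(Q2 2014)Q(Q2 2014) = 1.18×193 + 12.04×61 + 9.26×104 + 34.20×26 + 10.02×36 = 227.74 + 734.44 + 963.04 + 889.2 + 360.72 = 3175.14
ΣP(Q1 2014)Q(Q2 2014) = 1.10×193 + 10.18×61 + 7.01×104 + 25.75×26 + 12.43×36 = 212.3 + 620.98 + 729.04 + 669.5 + 447.48 = 2679.3
P = 3175.14 / 2679.3 × 100 = 118.5063
Fisher = √(L × P) = √(119.5870 × 118.5063) = 119.0454

119.05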